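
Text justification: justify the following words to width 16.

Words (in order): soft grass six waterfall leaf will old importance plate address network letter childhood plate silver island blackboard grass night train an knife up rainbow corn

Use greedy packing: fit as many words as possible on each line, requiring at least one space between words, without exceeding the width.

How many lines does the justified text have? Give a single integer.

Answer: 12

Derivation:
Line 1: ['soft', 'grass', 'six'] (min_width=14, slack=2)
Line 2: ['waterfall', 'leaf'] (min_width=14, slack=2)
Line 3: ['will', 'old'] (min_width=8, slack=8)
Line 4: ['importance', 'plate'] (min_width=16, slack=0)
Line 5: ['address', 'network'] (min_width=15, slack=1)
Line 6: ['letter', 'childhood'] (min_width=16, slack=0)
Line 7: ['plate', 'silver'] (min_width=12, slack=4)
Line 8: ['island'] (min_width=6, slack=10)
Line 9: ['blackboard', 'grass'] (min_width=16, slack=0)
Line 10: ['night', 'train', 'an'] (min_width=14, slack=2)
Line 11: ['knife', 'up', 'rainbow'] (min_width=16, slack=0)
Line 12: ['corn'] (min_width=4, slack=12)
Total lines: 12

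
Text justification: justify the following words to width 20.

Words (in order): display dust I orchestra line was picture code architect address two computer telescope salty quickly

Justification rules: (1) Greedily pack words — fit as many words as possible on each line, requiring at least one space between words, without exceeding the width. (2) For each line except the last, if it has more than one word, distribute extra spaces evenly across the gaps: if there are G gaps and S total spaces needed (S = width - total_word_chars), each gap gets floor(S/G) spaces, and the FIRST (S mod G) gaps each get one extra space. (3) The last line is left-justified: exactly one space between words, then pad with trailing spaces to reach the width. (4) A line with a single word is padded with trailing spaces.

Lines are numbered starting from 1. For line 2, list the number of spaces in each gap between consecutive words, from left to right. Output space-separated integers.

Line 1: ['display', 'dust', 'I'] (min_width=14, slack=6)
Line 2: ['orchestra', 'line', 'was'] (min_width=18, slack=2)
Line 3: ['picture', 'code'] (min_width=12, slack=8)
Line 4: ['architect', 'address'] (min_width=17, slack=3)
Line 5: ['two', 'computer'] (min_width=12, slack=8)
Line 6: ['telescope', 'salty'] (min_width=15, slack=5)
Line 7: ['quickly'] (min_width=7, slack=13)

Answer: 2 2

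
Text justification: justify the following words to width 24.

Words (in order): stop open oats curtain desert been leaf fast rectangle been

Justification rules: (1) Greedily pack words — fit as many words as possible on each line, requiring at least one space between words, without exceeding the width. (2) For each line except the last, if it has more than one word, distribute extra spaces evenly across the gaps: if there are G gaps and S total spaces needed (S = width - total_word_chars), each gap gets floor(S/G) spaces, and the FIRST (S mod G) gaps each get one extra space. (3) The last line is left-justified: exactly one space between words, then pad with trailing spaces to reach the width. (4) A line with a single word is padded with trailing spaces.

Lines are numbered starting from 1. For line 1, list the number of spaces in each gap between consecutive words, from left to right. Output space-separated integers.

Line 1: ['stop', 'open', 'oats', 'curtain'] (min_width=22, slack=2)
Line 2: ['desert', 'been', 'leaf', 'fast'] (min_width=21, slack=3)
Line 3: ['rectangle', 'been'] (min_width=14, slack=10)

Answer: 2 2 1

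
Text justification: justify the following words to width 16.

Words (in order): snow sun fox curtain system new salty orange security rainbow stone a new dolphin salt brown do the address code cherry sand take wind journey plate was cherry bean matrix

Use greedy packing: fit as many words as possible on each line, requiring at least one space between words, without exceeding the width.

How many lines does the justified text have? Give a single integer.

Answer: 12

Derivation:
Line 1: ['snow', 'sun', 'fox'] (min_width=12, slack=4)
Line 2: ['curtain', 'system'] (min_width=14, slack=2)
Line 3: ['new', 'salty', 'orange'] (min_width=16, slack=0)
Line 4: ['security', 'rainbow'] (min_width=16, slack=0)
Line 5: ['stone', 'a', 'new'] (min_width=11, slack=5)
Line 6: ['dolphin', 'salt'] (min_width=12, slack=4)
Line 7: ['brown', 'do', 'the'] (min_width=12, slack=4)
Line 8: ['address', 'code'] (min_width=12, slack=4)
Line 9: ['cherry', 'sand', 'take'] (min_width=16, slack=0)
Line 10: ['wind', 'journey'] (min_width=12, slack=4)
Line 11: ['plate', 'was', 'cherry'] (min_width=16, slack=0)
Line 12: ['bean', 'matrix'] (min_width=11, slack=5)
Total lines: 12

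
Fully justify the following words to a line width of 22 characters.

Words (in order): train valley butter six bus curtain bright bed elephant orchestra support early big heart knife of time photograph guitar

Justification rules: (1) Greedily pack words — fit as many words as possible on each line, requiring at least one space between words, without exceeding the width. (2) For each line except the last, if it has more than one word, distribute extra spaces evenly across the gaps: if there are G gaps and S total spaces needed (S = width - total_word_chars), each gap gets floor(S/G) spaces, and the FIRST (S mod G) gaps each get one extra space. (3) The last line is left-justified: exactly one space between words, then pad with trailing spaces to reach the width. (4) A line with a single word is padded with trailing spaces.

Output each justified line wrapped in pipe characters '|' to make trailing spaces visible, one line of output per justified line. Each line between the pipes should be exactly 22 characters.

Line 1: ['train', 'valley', 'butter'] (min_width=19, slack=3)
Line 2: ['six', 'bus', 'curtain', 'bright'] (min_width=22, slack=0)
Line 3: ['bed', 'elephant', 'orchestra'] (min_width=22, slack=0)
Line 4: ['support', 'early', 'big'] (min_width=17, slack=5)
Line 5: ['heart', 'knife', 'of', 'time'] (min_width=19, slack=3)
Line 6: ['photograph', 'guitar'] (min_width=17, slack=5)

Answer: |train   valley  butter|
|six bus curtain bright|
|bed elephant orchestra|
|support    early   big|
|heart  knife  of  time|
|photograph guitar     |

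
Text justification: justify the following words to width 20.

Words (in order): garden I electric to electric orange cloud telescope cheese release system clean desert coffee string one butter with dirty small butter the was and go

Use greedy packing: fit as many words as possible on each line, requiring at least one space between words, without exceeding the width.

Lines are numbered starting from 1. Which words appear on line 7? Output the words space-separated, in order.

Line 1: ['garden', 'I', 'electric', 'to'] (min_width=20, slack=0)
Line 2: ['electric', 'orange'] (min_width=15, slack=5)
Line 3: ['cloud', 'telescope'] (min_width=15, slack=5)
Line 4: ['cheese', 'release'] (min_width=14, slack=6)
Line 5: ['system', 'clean', 'desert'] (min_width=19, slack=1)
Line 6: ['coffee', 'string', 'one'] (min_width=17, slack=3)
Line 7: ['butter', 'with', 'dirty'] (min_width=17, slack=3)
Line 8: ['small', 'butter', 'the', 'was'] (min_width=20, slack=0)
Line 9: ['and', 'go'] (min_width=6, slack=14)

Answer: butter with dirty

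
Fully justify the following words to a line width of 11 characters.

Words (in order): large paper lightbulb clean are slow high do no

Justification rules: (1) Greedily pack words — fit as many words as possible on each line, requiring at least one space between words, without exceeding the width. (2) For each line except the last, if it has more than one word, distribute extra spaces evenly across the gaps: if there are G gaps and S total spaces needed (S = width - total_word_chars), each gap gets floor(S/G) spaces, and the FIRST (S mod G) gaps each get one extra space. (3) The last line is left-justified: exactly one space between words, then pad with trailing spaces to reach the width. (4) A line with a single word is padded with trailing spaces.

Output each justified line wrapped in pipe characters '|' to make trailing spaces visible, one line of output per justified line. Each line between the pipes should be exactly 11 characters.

Answer: |large paper|
|lightbulb  |
|clean   are|
|slow   high|
|do no      |

Derivation:
Line 1: ['large', 'paper'] (min_width=11, slack=0)
Line 2: ['lightbulb'] (min_width=9, slack=2)
Line 3: ['clean', 'are'] (min_width=9, slack=2)
Line 4: ['slow', 'high'] (min_width=9, slack=2)
Line 5: ['do', 'no'] (min_width=5, slack=6)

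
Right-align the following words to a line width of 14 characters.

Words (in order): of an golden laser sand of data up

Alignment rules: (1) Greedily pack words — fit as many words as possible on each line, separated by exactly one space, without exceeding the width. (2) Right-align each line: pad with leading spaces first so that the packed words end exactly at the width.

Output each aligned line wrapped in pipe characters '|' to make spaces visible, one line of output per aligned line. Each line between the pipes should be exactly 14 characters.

Answer: |  of an golden|
| laser sand of|
|       data up|

Derivation:
Line 1: ['of', 'an', 'golden'] (min_width=12, slack=2)
Line 2: ['laser', 'sand', 'of'] (min_width=13, slack=1)
Line 3: ['data', 'up'] (min_width=7, slack=7)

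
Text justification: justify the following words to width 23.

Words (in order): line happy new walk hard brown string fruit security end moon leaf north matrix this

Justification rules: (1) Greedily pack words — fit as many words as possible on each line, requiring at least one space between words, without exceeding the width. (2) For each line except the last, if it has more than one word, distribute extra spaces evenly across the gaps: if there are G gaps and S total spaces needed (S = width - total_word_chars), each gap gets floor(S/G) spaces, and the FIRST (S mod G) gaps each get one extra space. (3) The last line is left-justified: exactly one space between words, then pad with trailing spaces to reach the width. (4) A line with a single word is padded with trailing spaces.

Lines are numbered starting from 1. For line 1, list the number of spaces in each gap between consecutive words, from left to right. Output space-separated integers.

Line 1: ['line', 'happy', 'new', 'walk'] (min_width=19, slack=4)
Line 2: ['hard', 'brown', 'string', 'fruit'] (min_width=23, slack=0)
Line 3: ['security', 'end', 'moon', 'leaf'] (min_width=22, slack=1)
Line 4: ['north', 'matrix', 'this'] (min_width=17, slack=6)

Answer: 3 2 2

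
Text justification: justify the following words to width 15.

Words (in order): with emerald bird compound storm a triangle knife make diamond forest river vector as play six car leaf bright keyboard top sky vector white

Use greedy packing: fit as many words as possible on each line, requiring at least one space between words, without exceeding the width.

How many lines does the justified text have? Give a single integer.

Line 1: ['with', 'emerald'] (min_width=12, slack=3)
Line 2: ['bird', 'compound'] (min_width=13, slack=2)
Line 3: ['storm', 'a'] (min_width=7, slack=8)
Line 4: ['triangle', 'knife'] (min_width=14, slack=1)
Line 5: ['make', 'diamond'] (min_width=12, slack=3)
Line 6: ['forest', 'river'] (min_width=12, slack=3)
Line 7: ['vector', 'as', 'play'] (min_width=14, slack=1)
Line 8: ['six', 'car', 'leaf'] (min_width=12, slack=3)
Line 9: ['bright', 'keyboard'] (min_width=15, slack=0)
Line 10: ['top', 'sky', 'vector'] (min_width=14, slack=1)
Line 11: ['white'] (min_width=5, slack=10)
Total lines: 11

Answer: 11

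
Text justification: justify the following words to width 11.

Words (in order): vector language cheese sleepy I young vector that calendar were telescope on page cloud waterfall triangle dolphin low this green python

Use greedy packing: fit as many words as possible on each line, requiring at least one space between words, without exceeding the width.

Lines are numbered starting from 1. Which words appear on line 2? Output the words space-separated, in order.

Answer: language

Derivation:
Line 1: ['vector'] (min_width=6, slack=5)
Line 2: ['language'] (min_width=8, slack=3)
Line 3: ['cheese'] (min_width=6, slack=5)
Line 4: ['sleepy', 'I'] (min_width=8, slack=3)
Line 5: ['young'] (min_width=5, slack=6)
Line 6: ['vector', 'that'] (min_width=11, slack=0)
Line 7: ['calendar'] (min_width=8, slack=3)
Line 8: ['were'] (min_width=4, slack=7)
Line 9: ['telescope'] (min_width=9, slack=2)
Line 10: ['on', 'page'] (min_width=7, slack=4)
Line 11: ['cloud'] (min_width=5, slack=6)
Line 12: ['waterfall'] (min_width=9, slack=2)
Line 13: ['triangle'] (min_width=8, slack=3)
Line 14: ['dolphin', 'low'] (min_width=11, slack=0)
Line 15: ['this', 'green'] (min_width=10, slack=1)
Line 16: ['python'] (min_width=6, slack=5)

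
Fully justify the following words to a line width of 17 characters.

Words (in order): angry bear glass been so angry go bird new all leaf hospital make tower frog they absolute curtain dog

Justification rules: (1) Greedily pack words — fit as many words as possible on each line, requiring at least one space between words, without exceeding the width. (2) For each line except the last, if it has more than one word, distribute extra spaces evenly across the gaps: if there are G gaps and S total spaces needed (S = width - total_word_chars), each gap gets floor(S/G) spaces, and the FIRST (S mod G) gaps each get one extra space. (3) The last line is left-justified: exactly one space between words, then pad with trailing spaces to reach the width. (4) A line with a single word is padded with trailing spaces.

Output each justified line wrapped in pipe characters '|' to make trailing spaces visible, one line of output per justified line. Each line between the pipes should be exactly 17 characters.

Line 1: ['angry', 'bear', 'glass'] (min_width=16, slack=1)
Line 2: ['been', 'so', 'angry', 'go'] (min_width=16, slack=1)
Line 3: ['bird', 'new', 'all', 'leaf'] (min_width=17, slack=0)
Line 4: ['hospital', 'make'] (min_width=13, slack=4)
Line 5: ['tower', 'frog', 'they'] (min_width=15, slack=2)
Line 6: ['absolute', 'curtain'] (min_width=16, slack=1)
Line 7: ['dog'] (min_width=3, slack=14)

Answer: |angry  bear glass|
|been  so angry go|
|bird new all leaf|
|hospital     make|
|tower  frog  they|
|absolute  curtain|
|dog              |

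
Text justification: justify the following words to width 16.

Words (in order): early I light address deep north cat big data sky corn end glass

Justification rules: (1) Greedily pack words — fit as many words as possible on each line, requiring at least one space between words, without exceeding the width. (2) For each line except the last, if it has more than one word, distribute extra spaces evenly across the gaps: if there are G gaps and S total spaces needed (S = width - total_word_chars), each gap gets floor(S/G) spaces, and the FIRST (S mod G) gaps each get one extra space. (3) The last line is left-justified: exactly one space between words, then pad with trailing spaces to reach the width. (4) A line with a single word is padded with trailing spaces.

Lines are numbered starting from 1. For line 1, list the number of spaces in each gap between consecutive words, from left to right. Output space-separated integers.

Line 1: ['early', 'I', 'light'] (min_width=13, slack=3)
Line 2: ['address', 'deep'] (min_width=12, slack=4)
Line 3: ['north', 'cat', 'big'] (min_width=13, slack=3)
Line 4: ['data', 'sky', 'corn'] (min_width=13, slack=3)
Line 5: ['end', 'glass'] (min_width=9, slack=7)

Answer: 3 2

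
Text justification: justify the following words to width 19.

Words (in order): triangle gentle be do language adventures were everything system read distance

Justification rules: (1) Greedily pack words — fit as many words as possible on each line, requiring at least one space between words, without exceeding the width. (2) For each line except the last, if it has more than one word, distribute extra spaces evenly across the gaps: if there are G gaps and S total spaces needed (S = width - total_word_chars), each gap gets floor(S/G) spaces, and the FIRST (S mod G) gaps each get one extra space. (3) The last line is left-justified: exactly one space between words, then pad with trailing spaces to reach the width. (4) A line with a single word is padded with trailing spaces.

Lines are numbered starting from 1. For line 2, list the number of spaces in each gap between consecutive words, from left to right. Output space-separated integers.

Answer: 9

Derivation:
Line 1: ['triangle', 'gentle', 'be'] (min_width=18, slack=1)
Line 2: ['do', 'language'] (min_width=11, slack=8)
Line 3: ['adventures', 'were'] (min_width=15, slack=4)
Line 4: ['everything', 'system'] (min_width=17, slack=2)
Line 5: ['read', 'distance'] (min_width=13, slack=6)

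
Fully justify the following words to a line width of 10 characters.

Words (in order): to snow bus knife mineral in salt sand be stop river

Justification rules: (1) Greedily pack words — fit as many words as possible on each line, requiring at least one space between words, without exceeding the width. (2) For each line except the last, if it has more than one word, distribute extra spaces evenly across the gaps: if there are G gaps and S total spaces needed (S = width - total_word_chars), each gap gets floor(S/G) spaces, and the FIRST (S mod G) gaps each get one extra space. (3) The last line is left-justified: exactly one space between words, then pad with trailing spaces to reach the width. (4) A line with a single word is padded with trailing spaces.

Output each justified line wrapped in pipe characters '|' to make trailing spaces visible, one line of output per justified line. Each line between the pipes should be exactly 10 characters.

Answer: |to    snow|
|bus  knife|
|mineral in|
|salt  sand|
|be    stop|
|river     |

Derivation:
Line 1: ['to', 'snow'] (min_width=7, slack=3)
Line 2: ['bus', 'knife'] (min_width=9, slack=1)
Line 3: ['mineral', 'in'] (min_width=10, slack=0)
Line 4: ['salt', 'sand'] (min_width=9, slack=1)
Line 5: ['be', 'stop'] (min_width=7, slack=3)
Line 6: ['river'] (min_width=5, slack=5)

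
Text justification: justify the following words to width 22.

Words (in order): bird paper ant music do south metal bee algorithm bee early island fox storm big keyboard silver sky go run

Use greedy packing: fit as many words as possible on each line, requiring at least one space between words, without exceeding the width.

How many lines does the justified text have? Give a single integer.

Line 1: ['bird', 'paper', 'ant', 'music'] (min_width=20, slack=2)
Line 2: ['do', 'south', 'metal', 'bee'] (min_width=18, slack=4)
Line 3: ['algorithm', 'bee', 'early'] (min_width=19, slack=3)
Line 4: ['island', 'fox', 'storm', 'big'] (min_width=20, slack=2)
Line 5: ['keyboard', 'silver', 'sky', 'go'] (min_width=22, slack=0)
Line 6: ['run'] (min_width=3, slack=19)
Total lines: 6

Answer: 6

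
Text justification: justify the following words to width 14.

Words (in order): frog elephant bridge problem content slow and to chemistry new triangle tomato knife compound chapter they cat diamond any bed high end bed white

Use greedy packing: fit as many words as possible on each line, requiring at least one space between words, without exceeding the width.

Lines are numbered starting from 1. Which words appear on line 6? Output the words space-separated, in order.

Line 1: ['frog', 'elephant'] (min_width=13, slack=1)
Line 2: ['bridge', 'problem'] (min_width=14, slack=0)
Line 3: ['content', 'slow'] (min_width=12, slack=2)
Line 4: ['and', 'to'] (min_width=6, slack=8)
Line 5: ['chemistry', 'new'] (min_width=13, slack=1)
Line 6: ['triangle'] (min_width=8, slack=6)
Line 7: ['tomato', 'knife'] (min_width=12, slack=2)
Line 8: ['compound'] (min_width=8, slack=6)
Line 9: ['chapter', 'they'] (min_width=12, slack=2)
Line 10: ['cat', 'diamond'] (min_width=11, slack=3)
Line 11: ['any', 'bed', 'high'] (min_width=12, slack=2)
Line 12: ['end', 'bed', 'white'] (min_width=13, slack=1)

Answer: triangle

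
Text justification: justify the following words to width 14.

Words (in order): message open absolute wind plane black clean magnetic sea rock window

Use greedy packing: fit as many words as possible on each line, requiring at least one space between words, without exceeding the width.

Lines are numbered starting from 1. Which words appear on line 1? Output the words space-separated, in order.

Line 1: ['message', 'open'] (min_width=12, slack=2)
Line 2: ['absolute', 'wind'] (min_width=13, slack=1)
Line 3: ['plane', 'black'] (min_width=11, slack=3)
Line 4: ['clean', 'magnetic'] (min_width=14, slack=0)
Line 5: ['sea', 'rock'] (min_width=8, slack=6)
Line 6: ['window'] (min_width=6, slack=8)

Answer: message open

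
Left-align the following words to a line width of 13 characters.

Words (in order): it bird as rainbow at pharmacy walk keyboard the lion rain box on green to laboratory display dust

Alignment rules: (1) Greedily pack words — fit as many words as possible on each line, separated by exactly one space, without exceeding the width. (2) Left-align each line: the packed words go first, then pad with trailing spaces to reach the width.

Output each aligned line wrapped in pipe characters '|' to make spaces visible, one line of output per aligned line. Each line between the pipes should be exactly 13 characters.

Answer: |it bird as   |
|rainbow at   |
|pharmacy walk|
|keyboard the |
|lion rain box|
|on green to  |
|laboratory   |
|display dust |

Derivation:
Line 1: ['it', 'bird', 'as'] (min_width=10, slack=3)
Line 2: ['rainbow', 'at'] (min_width=10, slack=3)
Line 3: ['pharmacy', 'walk'] (min_width=13, slack=0)
Line 4: ['keyboard', 'the'] (min_width=12, slack=1)
Line 5: ['lion', 'rain', 'box'] (min_width=13, slack=0)
Line 6: ['on', 'green', 'to'] (min_width=11, slack=2)
Line 7: ['laboratory'] (min_width=10, slack=3)
Line 8: ['display', 'dust'] (min_width=12, slack=1)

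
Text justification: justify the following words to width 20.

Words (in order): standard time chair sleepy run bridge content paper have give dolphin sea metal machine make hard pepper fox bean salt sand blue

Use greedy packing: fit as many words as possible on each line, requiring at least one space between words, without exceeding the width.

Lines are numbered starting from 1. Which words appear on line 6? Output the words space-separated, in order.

Line 1: ['standard', 'time', 'chair'] (min_width=19, slack=1)
Line 2: ['sleepy', 'run', 'bridge'] (min_width=17, slack=3)
Line 3: ['content', 'paper', 'have'] (min_width=18, slack=2)
Line 4: ['give', 'dolphin', 'sea'] (min_width=16, slack=4)
Line 5: ['metal', 'machine', 'make'] (min_width=18, slack=2)
Line 6: ['hard', 'pepper', 'fox', 'bean'] (min_width=20, slack=0)
Line 7: ['salt', 'sand', 'blue'] (min_width=14, slack=6)

Answer: hard pepper fox bean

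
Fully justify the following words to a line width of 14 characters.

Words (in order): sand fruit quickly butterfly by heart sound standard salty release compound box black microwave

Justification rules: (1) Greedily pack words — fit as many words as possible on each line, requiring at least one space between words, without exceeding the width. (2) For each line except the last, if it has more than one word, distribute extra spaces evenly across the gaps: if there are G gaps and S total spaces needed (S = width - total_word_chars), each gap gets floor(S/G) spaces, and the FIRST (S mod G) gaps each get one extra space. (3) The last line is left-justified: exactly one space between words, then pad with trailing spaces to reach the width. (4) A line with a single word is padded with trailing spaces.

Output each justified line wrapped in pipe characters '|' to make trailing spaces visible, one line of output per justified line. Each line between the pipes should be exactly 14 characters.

Answer: |sand     fruit|
|quickly       |
|butterfly   by|
|heart    sound|
|standard salty|
|release       |
|compound   box|
|black         |
|microwave     |

Derivation:
Line 1: ['sand', 'fruit'] (min_width=10, slack=4)
Line 2: ['quickly'] (min_width=7, slack=7)
Line 3: ['butterfly', 'by'] (min_width=12, slack=2)
Line 4: ['heart', 'sound'] (min_width=11, slack=3)
Line 5: ['standard', 'salty'] (min_width=14, slack=0)
Line 6: ['release'] (min_width=7, slack=7)
Line 7: ['compound', 'box'] (min_width=12, slack=2)
Line 8: ['black'] (min_width=5, slack=9)
Line 9: ['microwave'] (min_width=9, slack=5)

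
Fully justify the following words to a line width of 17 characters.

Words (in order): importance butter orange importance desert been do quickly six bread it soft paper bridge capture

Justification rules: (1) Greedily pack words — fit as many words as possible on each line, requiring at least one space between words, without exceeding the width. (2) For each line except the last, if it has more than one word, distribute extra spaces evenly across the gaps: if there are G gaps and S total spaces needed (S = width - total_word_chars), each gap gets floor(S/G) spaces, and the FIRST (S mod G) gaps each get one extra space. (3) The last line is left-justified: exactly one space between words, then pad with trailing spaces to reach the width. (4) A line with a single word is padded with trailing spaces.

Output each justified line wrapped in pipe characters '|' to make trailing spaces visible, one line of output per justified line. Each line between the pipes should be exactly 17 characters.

Answer: |importance butter|
|orange importance|
|desert   been  do|
|quickly six bread|
|it   soft   paper|
|bridge capture   |

Derivation:
Line 1: ['importance', 'butter'] (min_width=17, slack=0)
Line 2: ['orange', 'importance'] (min_width=17, slack=0)
Line 3: ['desert', 'been', 'do'] (min_width=14, slack=3)
Line 4: ['quickly', 'six', 'bread'] (min_width=17, slack=0)
Line 5: ['it', 'soft', 'paper'] (min_width=13, slack=4)
Line 6: ['bridge', 'capture'] (min_width=14, slack=3)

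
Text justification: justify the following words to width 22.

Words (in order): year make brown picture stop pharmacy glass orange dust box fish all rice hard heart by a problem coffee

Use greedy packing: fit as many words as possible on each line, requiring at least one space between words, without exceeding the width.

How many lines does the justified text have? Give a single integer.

Line 1: ['year', 'make', 'brown'] (min_width=15, slack=7)
Line 2: ['picture', 'stop', 'pharmacy'] (min_width=21, slack=1)
Line 3: ['glass', 'orange', 'dust', 'box'] (min_width=21, slack=1)
Line 4: ['fish', 'all', 'rice', 'hard'] (min_width=18, slack=4)
Line 5: ['heart', 'by', 'a', 'problem'] (min_width=18, slack=4)
Line 6: ['coffee'] (min_width=6, slack=16)
Total lines: 6

Answer: 6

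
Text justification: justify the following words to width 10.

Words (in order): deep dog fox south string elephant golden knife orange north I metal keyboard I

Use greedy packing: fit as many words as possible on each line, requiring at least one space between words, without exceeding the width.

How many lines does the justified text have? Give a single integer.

Answer: 10

Derivation:
Line 1: ['deep', 'dog'] (min_width=8, slack=2)
Line 2: ['fox', 'south'] (min_width=9, slack=1)
Line 3: ['string'] (min_width=6, slack=4)
Line 4: ['elephant'] (min_width=8, slack=2)
Line 5: ['golden'] (min_width=6, slack=4)
Line 6: ['knife'] (min_width=5, slack=5)
Line 7: ['orange'] (min_width=6, slack=4)
Line 8: ['north', 'I'] (min_width=7, slack=3)
Line 9: ['metal'] (min_width=5, slack=5)
Line 10: ['keyboard', 'I'] (min_width=10, slack=0)
Total lines: 10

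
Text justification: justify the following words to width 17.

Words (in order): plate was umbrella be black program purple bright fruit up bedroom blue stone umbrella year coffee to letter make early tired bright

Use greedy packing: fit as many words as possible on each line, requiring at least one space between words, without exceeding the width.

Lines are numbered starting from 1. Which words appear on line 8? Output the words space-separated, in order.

Line 1: ['plate', 'was'] (min_width=9, slack=8)
Line 2: ['umbrella', 'be', 'black'] (min_width=17, slack=0)
Line 3: ['program', 'purple'] (min_width=14, slack=3)
Line 4: ['bright', 'fruit', 'up'] (min_width=15, slack=2)
Line 5: ['bedroom', 'blue'] (min_width=12, slack=5)
Line 6: ['stone', 'umbrella'] (min_width=14, slack=3)
Line 7: ['year', 'coffee', 'to'] (min_width=14, slack=3)
Line 8: ['letter', 'make', 'early'] (min_width=17, slack=0)
Line 9: ['tired', 'bright'] (min_width=12, slack=5)

Answer: letter make early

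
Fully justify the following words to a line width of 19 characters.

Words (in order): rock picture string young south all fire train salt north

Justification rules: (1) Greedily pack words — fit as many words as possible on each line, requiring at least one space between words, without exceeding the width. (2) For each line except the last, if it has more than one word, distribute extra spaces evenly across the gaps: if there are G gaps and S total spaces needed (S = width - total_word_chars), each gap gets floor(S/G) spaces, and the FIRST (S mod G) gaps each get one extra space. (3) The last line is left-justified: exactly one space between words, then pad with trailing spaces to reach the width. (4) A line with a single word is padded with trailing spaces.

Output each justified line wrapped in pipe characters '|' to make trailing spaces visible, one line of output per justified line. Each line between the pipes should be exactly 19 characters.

Line 1: ['rock', 'picture', 'string'] (min_width=19, slack=0)
Line 2: ['young', 'south', 'all'] (min_width=15, slack=4)
Line 3: ['fire', 'train', 'salt'] (min_width=15, slack=4)
Line 4: ['north'] (min_width=5, slack=14)

Answer: |rock picture string|
|young   south   all|
|fire   train   salt|
|north              |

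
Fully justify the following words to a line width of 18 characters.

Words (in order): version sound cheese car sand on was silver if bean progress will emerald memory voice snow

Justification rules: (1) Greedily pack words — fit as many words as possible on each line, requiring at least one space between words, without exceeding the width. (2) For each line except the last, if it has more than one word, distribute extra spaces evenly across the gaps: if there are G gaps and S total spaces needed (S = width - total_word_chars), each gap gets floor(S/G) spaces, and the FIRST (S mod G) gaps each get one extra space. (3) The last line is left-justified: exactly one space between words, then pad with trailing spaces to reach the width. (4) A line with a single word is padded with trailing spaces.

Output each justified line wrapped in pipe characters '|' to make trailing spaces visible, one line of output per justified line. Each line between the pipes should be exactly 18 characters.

Answer: |version      sound|
|cheese car sand on|
|was silver if bean|
|progress      will|
|emerald     memory|
|voice snow        |

Derivation:
Line 1: ['version', 'sound'] (min_width=13, slack=5)
Line 2: ['cheese', 'car', 'sand', 'on'] (min_width=18, slack=0)
Line 3: ['was', 'silver', 'if', 'bean'] (min_width=18, slack=0)
Line 4: ['progress', 'will'] (min_width=13, slack=5)
Line 5: ['emerald', 'memory'] (min_width=14, slack=4)
Line 6: ['voice', 'snow'] (min_width=10, slack=8)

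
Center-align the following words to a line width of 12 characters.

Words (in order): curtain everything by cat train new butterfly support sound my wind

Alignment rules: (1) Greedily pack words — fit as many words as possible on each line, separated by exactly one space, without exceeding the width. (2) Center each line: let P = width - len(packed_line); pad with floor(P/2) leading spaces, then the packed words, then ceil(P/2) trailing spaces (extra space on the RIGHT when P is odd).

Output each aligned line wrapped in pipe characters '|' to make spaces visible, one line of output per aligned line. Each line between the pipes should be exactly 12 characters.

Line 1: ['curtain'] (min_width=7, slack=5)
Line 2: ['everything'] (min_width=10, slack=2)
Line 3: ['by', 'cat', 'train'] (min_width=12, slack=0)
Line 4: ['new'] (min_width=3, slack=9)
Line 5: ['butterfly'] (min_width=9, slack=3)
Line 6: ['support'] (min_width=7, slack=5)
Line 7: ['sound', 'my'] (min_width=8, slack=4)
Line 8: ['wind'] (min_width=4, slack=8)

Answer: |  curtain   |
| everything |
|by cat train|
|    new     |
| butterfly  |
|  support   |
|  sound my  |
|    wind    |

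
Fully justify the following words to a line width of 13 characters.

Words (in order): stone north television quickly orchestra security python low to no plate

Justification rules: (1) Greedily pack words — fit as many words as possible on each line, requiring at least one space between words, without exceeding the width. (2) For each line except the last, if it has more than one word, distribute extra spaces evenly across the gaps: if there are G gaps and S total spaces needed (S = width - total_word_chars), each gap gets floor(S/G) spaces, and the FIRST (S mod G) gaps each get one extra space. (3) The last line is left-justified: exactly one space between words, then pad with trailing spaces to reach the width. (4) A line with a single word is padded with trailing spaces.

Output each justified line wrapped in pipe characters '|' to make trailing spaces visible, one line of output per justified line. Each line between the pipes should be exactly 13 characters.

Line 1: ['stone', 'north'] (min_width=11, slack=2)
Line 2: ['television'] (min_width=10, slack=3)
Line 3: ['quickly'] (min_width=7, slack=6)
Line 4: ['orchestra'] (min_width=9, slack=4)
Line 5: ['security'] (min_width=8, slack=5)
Line 6: ['python', 'low', 'to'] (min_width=13, slack=0)
Line 7: ['no', 'plate'] (min_width=8, slack=5)

Answer: |stone   north|
|television   |
|quickly      |
|orchestra    |
|security     |
|python low to|
|no plate     |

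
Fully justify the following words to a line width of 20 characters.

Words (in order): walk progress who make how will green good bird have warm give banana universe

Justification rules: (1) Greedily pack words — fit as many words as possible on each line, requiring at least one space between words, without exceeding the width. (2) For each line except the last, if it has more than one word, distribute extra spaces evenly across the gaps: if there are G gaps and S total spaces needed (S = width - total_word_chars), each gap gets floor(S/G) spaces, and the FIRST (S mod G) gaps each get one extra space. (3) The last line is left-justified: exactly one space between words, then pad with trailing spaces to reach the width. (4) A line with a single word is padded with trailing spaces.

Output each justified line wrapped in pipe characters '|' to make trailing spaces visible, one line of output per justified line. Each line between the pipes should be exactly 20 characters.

Answer: |walk   progress  who|
|make  how will green|
|good  bird have warm|
|give banana universe|

Derivation:
Line 1: ['walk', 'progress', 'who'] (min_width=17, slack=3)
Line 2: ['make', 'how', 'will', 'green'] (min_width=19, slack=1)
Line 3: ['good', 'bird', 'have', 'warm'] (min_width=19, slack=1)
Line 4: ['give', 'banana', 'universe'] (min_width=20, slack=0)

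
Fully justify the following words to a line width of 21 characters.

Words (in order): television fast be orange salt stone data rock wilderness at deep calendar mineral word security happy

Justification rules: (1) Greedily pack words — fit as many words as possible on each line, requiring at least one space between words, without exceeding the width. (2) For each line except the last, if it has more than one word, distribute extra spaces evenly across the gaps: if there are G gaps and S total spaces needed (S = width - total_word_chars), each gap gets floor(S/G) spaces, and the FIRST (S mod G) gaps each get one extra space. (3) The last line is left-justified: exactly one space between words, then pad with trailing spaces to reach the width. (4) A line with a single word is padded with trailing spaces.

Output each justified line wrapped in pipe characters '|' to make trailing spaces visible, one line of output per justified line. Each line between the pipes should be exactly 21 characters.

Line 1: ['television', 'fast', 'be'] (min_width=18, slack=3)
Line 2: ['orange', 'salt', 'stone'] (min_width=17, slack=4)
Line 3: ['data', 'rock', 'wilderness'] (min_width=20, slack=1)
Line 4: ['at', 'deep', 'calendar'] (min_width=16, slack=5)
Line 5: ['mineral', 'word', 'security'] (min_width=21, slack=0)
Line 6: ['happy'] (min_width=5, slack=16)

Answer: |television   fast  be|
|orange   salt   stone|
|data  rock wilderness|
|at    deep   calendar|
|mineral word security|
|happy                |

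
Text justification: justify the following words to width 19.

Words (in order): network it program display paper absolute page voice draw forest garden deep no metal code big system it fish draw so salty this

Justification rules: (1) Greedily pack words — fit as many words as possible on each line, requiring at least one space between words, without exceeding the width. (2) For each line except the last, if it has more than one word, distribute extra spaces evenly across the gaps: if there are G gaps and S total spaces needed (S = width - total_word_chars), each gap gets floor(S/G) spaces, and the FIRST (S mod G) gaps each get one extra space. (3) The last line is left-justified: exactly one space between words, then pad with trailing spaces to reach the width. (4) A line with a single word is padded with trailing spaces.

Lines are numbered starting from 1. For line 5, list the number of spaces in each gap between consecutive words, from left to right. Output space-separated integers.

Line 1: ['network', 'it', 'program'] (min_width=18, slack=1)
Line 2: ['display', 'paper'] (min_width=13, slack=6)
Line 3: ['absolute', 'page', 'voice'] (min_width=19, slack=0)
Line 4: ['draw', 'forest', 'garden'] (min_width=18, slack=1)
Line 5: ['deep', 'no', 'metal', 'code'] (min_width=18, slack=1)
Line 6: ['big', 'system', 'it', 'fish'] (min_width=18, slack=1)
Line 7: ['draw', 'so', 'salty', 'this'] (min_width=18, slack=1)

Answer: 2 1 1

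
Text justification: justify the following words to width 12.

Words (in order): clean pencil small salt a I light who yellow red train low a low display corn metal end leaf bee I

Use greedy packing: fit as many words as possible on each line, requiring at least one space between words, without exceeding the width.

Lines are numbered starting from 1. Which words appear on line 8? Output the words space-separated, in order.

Answer: end leaf bee

Derivation:
Line 1: ['clean', 'pencil'] (min_width=12, slack=0)
Line 2: ['small', 'salt', 'a'] (min_width=12, slack=0)
Line 3: ['I', 'light', 'who'] (min_width=11, slack=1)
Line 4: ['yellow', 'red'] (min_width=10, slack=2)
Line 5: ['train', 'low', 'a'] (min_width=11, slack=1)
Line 6: ['low', 'display'] (min_width=11, slack=1)
Line 7: ['corn', 'metal'] (min_width=10, slack=2)
Line 8: ['end', 'leaf', 'bee'] (min_width=12, slack=0)
Line 9: ['I'] (min_width=1, slack=11)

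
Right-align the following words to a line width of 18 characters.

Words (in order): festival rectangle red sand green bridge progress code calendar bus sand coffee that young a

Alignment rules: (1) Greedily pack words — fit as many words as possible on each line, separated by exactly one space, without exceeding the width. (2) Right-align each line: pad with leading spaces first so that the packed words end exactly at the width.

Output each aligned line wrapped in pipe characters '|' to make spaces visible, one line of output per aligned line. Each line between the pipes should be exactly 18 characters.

Line 1: ['festival', 'rectangle'] (min_width=18, slack=0)
Line 2: ['red', 'sand', 'green'] (min_width=14, slack=4)
Line 3: ['bridge', 'progress'] (min_width=15, slack=3)
Line 4: ['code', 'calendar', 'bus'] (min_width=17, slack=1)
Line 5: ['sand', 'coffee', 'that'] (min_width=16, slack=2)
Line 6: ['young', 'a'] (min_width=7, slack=11)

Answer: |festival rectangle|
|    red sand green|
|   bridge progress|
| code calendar bus|
|  sand coffee that|
|           young a|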